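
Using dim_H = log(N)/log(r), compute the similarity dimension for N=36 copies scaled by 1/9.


For a self-similar set with N copies scaled by 1/r:
dim_H = log(N)/log(r) = log(36)/log(9)
= 3.583519/2.197225
= 1.63093


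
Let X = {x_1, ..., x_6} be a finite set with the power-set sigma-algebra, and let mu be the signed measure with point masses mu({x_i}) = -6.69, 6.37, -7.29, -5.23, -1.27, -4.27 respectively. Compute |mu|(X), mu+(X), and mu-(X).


Step 1: Every measurable set is a union of atoms (the cells / points), so a Hahn decomposition is
  obtained by grouping atoms by sign: P = union of atoms with mu > 0, N = union of the remaining atoms.
  Atoms in P (indices): 2;  atoms in N (indices): 1, 3, 4, 5, 6
  Positive values: 6.37
  Negative values: -6.69, -7.29, -5.23, -1.27, -4.27
Step 2: mu+(X) = mu(P) = sum of positive atom values = 6.37
Step 3: mu-(X) = -mu(N) = sum of |negative atom values| = 24.75
Step 4: |mu|(X) = mu+(X) + mu-(X) = 6.37 + 24.75 = 31.12


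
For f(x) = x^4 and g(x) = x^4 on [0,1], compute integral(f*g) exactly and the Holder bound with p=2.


Step 1: Exact integral of f*g = integral(x^8, 0, 1) = 1/9
     = 0.111111
Step 2: Holder bound with p=2, q=2:
  ||f||_p = (integral x^8 dx)^(1/2) = (1/9)^(1/2) = 0.333333
  ||g||_q = (integral x^8 dx)^(1/2) = (1/9)^(1/2) = 0.333333
Step 3: Holder bound = ||f||_p * ||g||_q = 0.333333 * 0.333333 = 0.111111
Verification: 0.111111 <= 0.111111 (Holder holds)


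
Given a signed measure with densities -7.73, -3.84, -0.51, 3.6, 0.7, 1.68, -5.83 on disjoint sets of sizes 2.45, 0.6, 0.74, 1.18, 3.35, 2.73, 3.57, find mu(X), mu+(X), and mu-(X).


Step 1: Compute signed measure on each set:
  Set 1: -7.73 * 2.45 = -18.9385
  Set 2: -3.84 * 0.6 = -2.304
  Set 3: -0.51 * 0.74 = -0.3774
  Set 4: 3.6 * 1.18 = 4.248
  Set 5: 0.7 * 3.35 = 2.345
  Set 6: 1.68 * 2.73 = 4.5864
  Set 7: -5.83 * 3.57 = -20.8131
Step 2: Total signed measure = (-18.9385) + (-2.304) + (-0.3774) + (4.248) + (2.345) + (4.5864) + (-20.8131)
     = -31.2536
Step 3: Positive part mu+(X) = sum of positive contributions = 11.1794
Step 4: Negative part mu-(X) = |sum of negative contributions| = 42.433


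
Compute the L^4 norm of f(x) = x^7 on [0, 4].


Step 1: ||f||_4 = (integral_0^4 |x^7|^4 dx)^(1/4)
     = (integral_0^4 x^28 dx)^(1/4)
Step 2: integral_0^4 x^28 dx = [x^29/(29)] from 0 to 4 = 4^29/29
     = 288230376151711744/29 = 9.938978e+15
Step 3: ||f||_4 = (9.938978e+15)^(1/4) = 9984.709588


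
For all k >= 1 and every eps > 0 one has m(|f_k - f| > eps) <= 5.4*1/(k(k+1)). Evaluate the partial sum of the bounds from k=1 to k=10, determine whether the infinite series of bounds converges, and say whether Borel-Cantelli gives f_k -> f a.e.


Step 1: List the terms 5.4*1/(k(k+1)) for k = 1 to 10:
  k=1: 2.7
  k=2: 0.9
  k=3: 0.45
  k=4: 0.27
  k=5: 0.18
  k=6: 0.128571
  k=7: 0.096429
  k=8: 0.075
  k=9: 0.06
  k=10: 0.049091
Step 2: Partial sum = 2.7 + 0.9 + 0.45 + 0.27 + 0.18 + 0.128571 + 0.096429 + 0.075 + 0.06 + 0.049091
     = 4.909091
Step 3: The full series sum_(k>=1) 5.4*1/(k(k+1)) converges (telescoping series sum 1/(k(k+1)) = 1; a constant multiple of a convergent series converges).
Step 4: Fix eps > 0. Since sum_k m(|f_k - f| > eps) < infinity, the Borel-Cantelli lemma gives
        m(limsup_k {|f_k - f| > eps}) = 0, i.e. for a.e. x, |f_k(x) - f(x)| <= eps for all large k.
        Applying this with eps = 1/j for j = 1, 2, ... and intersecting the countably many full-measure sets,
        for a.e. x we get limsup_k |f_k(x) - f(x)| <= 1/j for every j, hence f_k -> f almost everywhere.
Conclusion: series converges; Borel-Cantelli yields f_k -> f a.e.


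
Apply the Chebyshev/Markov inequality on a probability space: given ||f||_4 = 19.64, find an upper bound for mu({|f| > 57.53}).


Chebyshev/Markov inequality: mu(|f| > eps) <= (||f||_p / eps)^p
Step 1: ||f||_4 / eps = 19.64 / 57.53 = 0.341387
Step 2: Raise to power p = 4:
  (0.341387)^4 = 0.013583
Step 3: Therefore mu(|f| > 57.53) <= 0.013583


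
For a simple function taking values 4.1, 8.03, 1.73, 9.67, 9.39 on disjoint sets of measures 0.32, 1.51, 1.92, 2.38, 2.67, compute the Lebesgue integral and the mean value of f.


Step 1: Integral = sum(value_i * measure_i)
= 4.1*0.32 + 8.03*1.51 + 1.73*1.92 + 9.67*2.38 + 9.39*2.67
= 1.312 + 12.1253 + 3.3216 + 23.0146 + 25.0713
= 64.8448
Step 2: Total measure of domain = 0.32 + 1.51 + 1.92 + 2.38 + 2.67 = 8.8
Step 3: Average value = 64.8448 / 8.8 = 7.368727


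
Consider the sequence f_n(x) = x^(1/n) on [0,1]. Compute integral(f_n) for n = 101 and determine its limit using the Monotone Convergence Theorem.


At n = 101: f_101(x) = x^(1/101).
Step 1: integral(x^(1/101), 0, 1) = [x^(1/101+1) / (1/101+1)] from 0 to 1
     = 1 / (1/101 + 1) = 1 / ((101+1)/101) = 101/(101+1)
     = 101/102 = 0.990196
Step 2: As n -> infinity, f_n(x) = x^(1/n) -> 1 for x in (0,1], and f_n is increasing in n.
By MCT, lim_n integral(f_n) = integral(lim_n f_n) = integral(1, 0, 1) = 1.
Step 3: Verify convergence: 101/102 = 0.990196 -> 1


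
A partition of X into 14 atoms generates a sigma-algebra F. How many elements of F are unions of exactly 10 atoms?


Each element of F is a union of some subset of the 14 atoms.
Elements that are unions of exactly 10 atoms correspond to 10-element subsets of the 14 atoms.
Count = C(14, 10) = 14! / (10! * 4!) = 1001.


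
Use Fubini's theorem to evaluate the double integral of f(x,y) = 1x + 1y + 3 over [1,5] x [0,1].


By Fubini, integrate in x first, then y.
Step 1: Fix y, integrate over x in [1,5]:
  integral(1x + 1y + 3, x=1..5)
  = 1*(5^2 - 1^2)/2 + (1y + 3)*(5 - 1)
  = 12 + (1y + 3)*4
  = 12 + 4y + 12
  = 24 + 4y
Step 2: Integrate over y in [0,1]:
  integral(24 + 4y, y=0..1)
  = 24*1 + 4*(1^2 - 0^2)/2
  = 24 + 2
  = 26


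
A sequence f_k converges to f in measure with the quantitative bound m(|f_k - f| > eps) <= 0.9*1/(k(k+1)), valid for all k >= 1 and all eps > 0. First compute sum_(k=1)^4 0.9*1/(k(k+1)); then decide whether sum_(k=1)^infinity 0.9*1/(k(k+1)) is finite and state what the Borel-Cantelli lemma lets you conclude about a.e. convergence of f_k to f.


Step 1: List the terms 0.9*1/(k(k+1)) for k = 1 to 4:
  k=1: 0.45
  k=2: 0.15
  k=3: 0.075
  k=4: 0.045
Step 2: Partial sum = 0.45 + 0.15 + 0.075 + 0.045
     = 0.72
Step 3: The full series sum_(k>=1) 0.9*1/(k(k+1)) converges (telescoping series sum 1/(k(k+1)) = 1; a constant multiple of a convergent series converges).
Step 4: Fix eps > 0. Since sum_k m(|f_k - f| > eps) < infinity, the Borel-Cantelli lemma gives
        m(limsup_k {|f_k - f| > eps}) = 0, i.e. for a.e. x, |f_k(x) - f(x)| <= eps for all large k.
        Applying this with eps = 1/j for j = 1, 2, ... and intersecting the countably many full-measure sets,
        for a.e. x we get limsup_k |f_k(x) - f(x)| <= 1/j for every j, hence f_k -> f almost everywhere.
Conclusion: series converges; Borel-Cantelli yields f_k -> f a.e.


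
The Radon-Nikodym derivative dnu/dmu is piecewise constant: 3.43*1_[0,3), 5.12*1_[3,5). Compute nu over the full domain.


Integrate each piece of the Radon-Nikodym derivative:
Step 1: integral_0^3 3.43 dx = 3.43*(3-0) = 3.43*3 = 10.29
Step 2: integral_3^5 5.12 dx = 5.12*(5-3) = 5.12*2 = 10.24
Total: 10.29 + 10.24 = 20.53


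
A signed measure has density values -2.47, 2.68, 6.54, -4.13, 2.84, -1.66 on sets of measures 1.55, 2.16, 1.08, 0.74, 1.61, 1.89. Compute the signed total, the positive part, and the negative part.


Step 1: Compute signed measure on each set:
  Set 1: -2.47 * 1.55 = -3.8285
  Set 2: 2.68 * 2.16 = 5.7888
  Set 3: 6.54 * 1.08 = 7.0632
  Set 4: -4.13 * 0.74 = -3.0562
  Set 5: 2.84 * 1.61 = 4.5724
  Set 6: -1.66 * 1.89 = -3.1374
Step 2: Total signed measure = (-3.8285) + (5.7888) + (7.0632) + (-3.0562) + (4.5724) + (-3.1374)
     = 7.4023
Step 3: Positive part mu+(X) = sum of positive contributions = 17.4244
Step 4: Negative part mu-(X) = |sum of negative contributions| = 10.0221


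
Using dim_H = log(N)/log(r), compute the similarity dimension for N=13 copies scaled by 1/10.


For a self-similar set with N copies scaled by 1/r:
dim_H = log(N)/log(r) = log(13)/log(10)
= 2.564949/2.302585
= 1.113943


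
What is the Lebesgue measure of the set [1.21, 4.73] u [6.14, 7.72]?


For pairwise disjoint intervals, m(union) = sum of lengths.
= (4.73 - 1.21) + (7.72 - 6.14)
= 3.52 + 1.58
= 5.1


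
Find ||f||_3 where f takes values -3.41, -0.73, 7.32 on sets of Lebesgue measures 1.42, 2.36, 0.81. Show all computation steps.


Step 1: Compute |f_i|^3 for each value:
  |-3.41|^3 = 39.651821
  |-0.73|^3 = 0.389017
  |7.32|^3 = 392.223168
Step 2: Multiply by measures and sum:
  39.651821 * 1.42 = 56.305586
  0.389017 * 2.36 = 0.91808
  392.223168 * 0.81 = 317.700766
Sum = 56.305586 + 0.91808 + 317.700766 = 374.924432
Step 3: Take the p-th root:
||f||_3 = (374.924432)^(1/3) = 7.210763


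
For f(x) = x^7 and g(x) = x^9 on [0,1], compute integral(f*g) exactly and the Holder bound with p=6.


Step 1: Exact integral of f*g = integral(x^16, 0, 1) = 1/17
     = 0.058824
Step 2: Holder bound with p=6, q=1.2:
  ||f||_p = (integral x^42 dx)^(1/6) = (1/43)^(1/6) = 0.534263
  ||g||_q = (integral x^10.8 dx)^(1/1.2) = (1/11.8)^(1/1.2) = 0.127869
Step 3: Holder bound = ||f||_p * ||g||_q = 0.534263 * 0.127869 = 0.068316
Verification: 0.058824 <= 0.068316 (Holder holds)


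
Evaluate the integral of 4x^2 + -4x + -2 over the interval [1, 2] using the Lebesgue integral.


The Lebesgue integral of a Riemann-integrable function agrees with the Riemann integral.
Antiderivative F(x) = (4/3)x^3 + (-4/2)x^2 + -2x
F(2) = (4/3)*2^3 + (-4/2)*2^2 + -2*2
     = (4/3)*8 + (-4/2)*4 + -2*2
     = 10.666667 + -8 + -4
     = -1.333333
F(1) = -2.666667
Integral = F(2) - F(1) = -1.333333 - -2.666667 = 1.333333


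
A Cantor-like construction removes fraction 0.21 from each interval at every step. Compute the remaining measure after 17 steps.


Step 1: At each step, fraction remaining = 1 - 0.21 = 0.79
Step 2: After 17 steps, measure = (0.79)^17
Result = 0.018183


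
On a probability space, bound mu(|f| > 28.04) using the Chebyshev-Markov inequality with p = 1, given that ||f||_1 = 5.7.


Chebyshev/Markov inequality: mu(|f| > eps) <= (||f||_p / eps)^p
Step 1: ||f||_1 / eps = 5.7 / 28.04 = 0.203281
Step 2: Raise to power p = 1:
  (0.203281)^1 = 0.203281
Step 3: Therefore mu(|f| > 28.04) <= 0.203281


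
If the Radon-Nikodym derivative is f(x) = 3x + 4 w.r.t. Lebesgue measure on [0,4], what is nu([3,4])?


nu(A) = integral_A (dnu/dmu) dmu = integral_3^4 (3x + 4) dx
Step 1: Antiderivative F(x) = (3/2)x^2 + 4x
Step 2: F(4) = (3/2)*4^2 + 4*4 = 24 + 16 = 40
Step 3: F(3) = (3/2)*3^2 + 4*3 = 13.5 + 12 = 25.5
Step 4: nu([3,4]) = F(4) - F(3) = 40 - 25.5 = 14.5


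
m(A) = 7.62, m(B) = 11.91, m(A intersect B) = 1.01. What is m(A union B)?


By inclusion-exclusion: m(A u B) = m(A) + m(B) - m(A n B)
= 7.62 + 11.91 - 1.01
= 18.52


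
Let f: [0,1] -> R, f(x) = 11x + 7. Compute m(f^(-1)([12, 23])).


f^(-1)([12, 23]) = {x : 12 <= 11x + 7 <= 23}
Solving: (12 - 7)/11 <= x <= (23 - 7)/11
= [0.454545, 1.454545]
Intersecting with [0,1]: [0.454545, 1]
Measure = 1 - 0.454545 = 0.545455


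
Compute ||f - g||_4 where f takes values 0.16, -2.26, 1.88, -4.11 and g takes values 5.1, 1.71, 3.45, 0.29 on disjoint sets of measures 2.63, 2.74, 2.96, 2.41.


Step 1: Compute differences f_i - g_i:
  0.16 - 5.1 = -4.94
  -2.26 - 1.71 = -3.97
  1.88 - 3.45 = -1.57
  -4.11 - 0.29 = -4.4
Step 2: Compute |diff|^4 * measure for each set:
  |-4.94|^4 * 2.63 = 595.535693 * 2.63 = 1566.258872
  |-3.97|^4 * 2.74 = 248.405969 * 2.74 = 680.632355
  |-1.57|^4 * 2.96 = 6.075732 * 2.96 = 17.984167
  |-4.4|^4 * 2.41 = 374.8096 * 2.41 = 903.291136
Step 3: Sum = 3168.16653
Step 4: ||f-g||_4 = (3168.16653)^(1/4) = 7.502431


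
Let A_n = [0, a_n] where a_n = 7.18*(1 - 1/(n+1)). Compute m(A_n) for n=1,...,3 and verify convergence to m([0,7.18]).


By continuity of measure from below: if A_n increases to A, then m(A_n) -> m(A).
Here A = [0, 7.18], so m(A) = 7.18
Step 1: a_1 = 7.18*(1 - 1/2) = 3.59, m(A_1) = 3.59
Step 2: a_2 = 7.18*(1 - 1/3) = 4.7867, m(A_2) = 4.7867
Step 3: a_3 = 7.18*(1 - 1/4) = 5.385, m(A_3) = 5.385
Limit: m(A_n) -> m([0,7.18]) = 7.18


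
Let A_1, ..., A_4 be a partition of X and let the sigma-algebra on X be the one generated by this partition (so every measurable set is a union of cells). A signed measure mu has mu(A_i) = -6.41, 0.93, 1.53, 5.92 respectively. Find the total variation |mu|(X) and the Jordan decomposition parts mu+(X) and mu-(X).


Step 1: Every measurable set is a union of atoms (the cells / points), so a Hahn decomposition is
  obtained by grouping atoms by sign: P = union of atoms with mu > 0, N = union of the remaining atoms.
  Atoms in P (indices): 2, 3, 4;  atoms in N (indices): 1
  Positive values: 0.93, 1.53, 5.92
  Negative values: -6.41
Step 2: mu+(X) = mu(P) = sum of positive atom values = 8.38
Step 3: mu-(X) = -mu(N) = sum of |negative atom values| = 6.41
Step 4: |mu|(X) = mu+(X) + mu-(X) = 8.38 + 6.41 = 14.79


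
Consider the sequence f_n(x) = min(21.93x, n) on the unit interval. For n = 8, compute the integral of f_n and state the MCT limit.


f(x) = 21.93x on [0,1]; f_n(x) = min(21.93x, n). At n = 8:
Step 1: f(x) reaches 8 at x = 8/21.93 = 0.364797
Step 2: integral(f_8) = integral(21.93x, 0, 0.364797) + integral(8, 0.364797, 1)
       = 21.93*0.364797^2/2 + 8*(1 - 0.364797)
       = 1.459188 + 5.081623
       = 6.540812
Step 3: As n -> infinity, f_n increases to f, so by MCT integral(f_n) -> integral(f) = 21.93/2 = 10.965.
Convergence: integral(f_8) = 6.540812 -> 10.965 as n -> infinity


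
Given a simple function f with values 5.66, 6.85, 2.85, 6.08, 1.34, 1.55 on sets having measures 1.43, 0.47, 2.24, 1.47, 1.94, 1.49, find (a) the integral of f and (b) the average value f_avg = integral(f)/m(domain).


Step 1: Integral = sum(value_i * measure_i)
= 5.66*1.43 + 6.85*0.47 + 2.85*2.24 + 6.08*1.47 + 1.34*1.94 + 1.55*1.49
= 8.0938 + 3.2195 + 6.384 + 8.9376 + 2.5996 + 2.3095
= 31.544
Step 2: Total measure of domain = 1.43 + 0.47 + 2.24 + 1.47 + 1.94 + 1.49 = 9.04
Step 3: Average value = 31.544 / 9.04 = 3.489381


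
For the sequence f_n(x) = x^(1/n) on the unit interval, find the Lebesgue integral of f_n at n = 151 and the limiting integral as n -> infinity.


At n = 151: f_151(x) = x^(1/151).
Step 1: integral(x^(1/151), 0, 1) = [x^(1/151+1) / (1/151+1)] from 0 to 1
     = 1 / (1/151 + 1) = 1 / ((151+1)/151) = 151/(151+1)
     = 151/152 = 0.993421
Step 2: As n -> infinity, f_n(x) = x^(1/n) -> 1 for x in (0,1], and f_n is increasing in n.
By MCT, lim_n integral(f_n) = integral(lim_n f_n) = integral(1, 0, 1) = 1.
Step 3: Verify convergence: 151/152 = 0.993421 -> 1


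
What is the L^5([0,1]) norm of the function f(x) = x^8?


Step 1: ||f||_5 = (integral_0^1 |x^8|^5 dx)^(1/5)
     = (integral_0^1 x^40 dx)^(1/5)
Step 2: integral_0^1 x^40 dx = [x^41/(41)] from 0 to 1 = 1^41/41
     = 1/41 = 0.02439
Step 3: ||f||_5 = (0.02439)^(1/5) = 0.475821


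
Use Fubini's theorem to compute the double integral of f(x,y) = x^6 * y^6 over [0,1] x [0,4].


By Fubini's theorem, the double integral factors as a product of single integrals:
Step 1: integral_0^1 x^6 dx = [x^7/7] from 0 to 1
     = 1^7/7 = 0.142857
Step 2: integral_0^4 y^6 dy = [y^7/7] from 0 to 4
     = 4^7/7 = 2340.571429
Step 3: Double integral = 0.142857 * 2340.571429 = 334.367347


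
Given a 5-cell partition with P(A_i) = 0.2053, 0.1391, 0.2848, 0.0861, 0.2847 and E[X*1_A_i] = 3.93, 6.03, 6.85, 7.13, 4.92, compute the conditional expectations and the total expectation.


For each cell A_i: E[X|A_i] = E[X*1_A_i] / P(A_i)
Step 1: E[X|A_1] = 3.93 / 0.2053 = 19.142718
Step 2: E[X|A_2] = 6.03 / 0.1391 = 43.350108
Step 3: E[X|A_3] = 6.85 / 0.2848 = 24.051966
Step 4: E[X|A_4] = 7.13 / 0.0861 = 82.810685
Step 5: E[X|A_5] = 4.92 / 0.2847 = 17.281349
Verification: E[X] = sum E[X*1_A_i] = 3.93 + 6.03 + 6.85 + 7.13 + 4.92 = 28.86


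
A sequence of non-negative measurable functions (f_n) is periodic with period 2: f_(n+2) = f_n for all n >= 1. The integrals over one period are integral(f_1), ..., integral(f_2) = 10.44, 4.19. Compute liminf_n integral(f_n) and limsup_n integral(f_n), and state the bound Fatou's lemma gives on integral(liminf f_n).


The sequence (integral(f_n)) is periodic with period 2, repeating the values 10.44, 4.19 indefinitely.
Step 1: For a periodic sequence, every tail (a_m, a_(m+1), ...) contains all 2 period values infinitely often.
Step 2: Hence inf of every tail = min of the period values = min(10.44, 4.19) = 4.19.
        liminf_n integral(f_n) = sup over m of (inf of tail from m) = 4.19.
Step 3: Similarly sup of every tail = max of the period values = 10.44.
        limsup_n integral(f_n) = 10.44.
Step 4: Fatou's lemma: integral(liminf_n f_n) <= liminf_n integral(f_n) = 4.19.
        So the integral of the pointwise liminf is at most 4.19.


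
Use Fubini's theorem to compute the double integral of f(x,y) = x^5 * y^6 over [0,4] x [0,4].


By Fubini's theorem, the double integral factors as a product of single integrals:
Step 1: integral_0^4 x^5 dx = [x^6/6] from 0 to 4
     = 4^6/6 = 682.666667
Step 2: integral_0^4 y^6 dy = [y^7/7] from 0 to 4
     = 4^7/7 = 2340.571429
Step 3: Double integral = 682.666667 * 2340.571429 = 1.597830e+06


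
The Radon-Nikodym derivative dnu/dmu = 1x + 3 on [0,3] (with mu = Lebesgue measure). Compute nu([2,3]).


nu(A) = integral_A (dnu/dmu) dmu = integral_2^3 (1x + 3) dx
Step 1: Antiderivative F(x) = (1/2)x^2 + 3x
Step 2: F(3) = (1/2)*3^2 + 3*3 = 4.5 + 9 = 13.5
Step 3: F(2) = (1/2)*2^2 + 3*2 = 2 + 6 = 8
Step 4: nu([2,3]) = F(3) - F(2) = 13.5 - 8 = 5.5


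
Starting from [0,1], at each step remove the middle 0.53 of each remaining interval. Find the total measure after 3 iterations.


Step 1: At each step, fraction remaining = 1 - 0.53 = 0.47
Step 2: After 3 steps, measure = (0.47)^3
Step 3: Computing the power step by step:
  After step 1: 0.47
  After step 2: 0.2209
  After step 3: 0.103823
Result = 0.103823


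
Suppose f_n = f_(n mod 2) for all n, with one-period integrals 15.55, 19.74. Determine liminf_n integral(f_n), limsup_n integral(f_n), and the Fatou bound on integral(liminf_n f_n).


The sequence (integral(f_n)) is periodic with period 2, repeating the values 15.55, 19.74 indefinitely.
Step 1: For a periodic sequence, every tail (a_m, a_(m+1), ...) contains all 2 period values infinitely often.
Step 2: Hence inf of every tail = min of the period values = min(15.55, 19.74) = 15.55.
        liminf_n integral(f_n) = sup over m of (inf of tail from m) = 15.55.
Step 3: Similarly sup of every tail = max of the period values = 19.74.
        limsup_n integral(f_n) = 19.74.
Step 4: Fatou's lemma: integral(liminf_n f_n) <= liminf_n integral(f_n) = 15.55.
        So the integral of the pointwise liminf is at most 15.55.


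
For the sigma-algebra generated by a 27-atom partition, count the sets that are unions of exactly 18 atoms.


Each element of F is a union of some subset of the 27 atoms.
Elements that are unions of exactly 18 atoms correspond to 18-element subsets of the 27 atoms.
Count = C(27, 18) = 27! / (18! * 9!) = 4686825.


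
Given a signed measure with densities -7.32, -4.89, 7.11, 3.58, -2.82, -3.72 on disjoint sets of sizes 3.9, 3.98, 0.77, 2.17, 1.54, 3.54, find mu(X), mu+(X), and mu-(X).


Step 1: Compute signed measure on each set:
  Set 1: -7.32 * 3.9 = -28.548
  Set 2: -4.89 * 3.98 = -19.4622
  Set 3: 7.11 * 0.77 = 5.4747
  Set 4: 3.58 * 2.17 = 7.7686
  Set 5: -2.82 * 1.54 = -4.3428
  Set 6: -3.72 * 3.54 = -13.1688
Step 2: Total signed measure = (-28.548) + (-19.4622) + (5.4747) + (7.7686) + (-4.3428) + (-13.1688)
     = -52.2785
Step 3: Positive part mu+(X) = sum of positive contributions = 13.2433
Step 4: Negative part mu-(X) = |sum of negative contributions| = 65.5218


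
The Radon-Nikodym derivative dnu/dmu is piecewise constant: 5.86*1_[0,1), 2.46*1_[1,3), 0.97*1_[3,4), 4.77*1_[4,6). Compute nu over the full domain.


Integrate each piece of the Radon-Nikodym derivative:
Step 1: integral_0^1 5.86 dx = 5.86*(1-0) = 5.86*1 = 5.86
Step 2: integral_1^3 2.46 dx = 2.46*(3-1) = 2.46*2 = 4.92
Step 3: integral_3^4 0.97 dx = 0.97*(4-3) = 0.97*1 = 0.97
Step 4: integral_4^6 4.77 dx = 4.77*(6-4) = 4.77*2 = 9.54
Total: 5.86 + 4.92 + 0.97 + 9.54 = 21.29


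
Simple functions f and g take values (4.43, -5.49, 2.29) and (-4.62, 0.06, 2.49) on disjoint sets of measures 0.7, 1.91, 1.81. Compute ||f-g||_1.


Step 1: Compute differences f_i - g_i:
  4.43 - -4.62 = 9.05
  -5.49 - 0.06 = -5.55
  2.29 - 2.49 = -0.2
Step 2: Compute |diff|^1 * measure for each set:
  |9.05|^1 * 0.7 = 9.05 * 0.7 = 6.335
  |-5.55|^1 * 1.91 = 5.55 * 1.91 = 10.6005
  |-0.2|^1 * 1.81 = 0.2 * 1.81 = 0.362
Step 3: Sum = 17.2975
Step 4: ||f-g||_1 = (17.2975)^(1/1) = 17.2975


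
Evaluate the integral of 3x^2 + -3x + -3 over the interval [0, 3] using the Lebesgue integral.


The Lebesgue integral of a Riemann-integrable function agrees with the Riemann integral.
Antiderivative F(x) = (3/3)x^3 + (-3/2)x^2 + -3x
F(3) = (3/3)*3^3 + (-3/2)*3^2 + -3*3
     = (3/3)*27 + (-3/2)*9 + -3*3
     = 27 + -13.5 + -9
     = 4.5
F(0) = 0.0
Integral = F(3) - F(0) = 4.5 - 0.0 = 4.5


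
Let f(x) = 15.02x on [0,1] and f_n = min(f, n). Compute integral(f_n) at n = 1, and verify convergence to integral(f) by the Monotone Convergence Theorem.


f(x) = 15.02x on [0,1]; f_n(x) = min(15.02x, n). At n = 1:
Step 1: f(x) reaches 1 at x = 1/15.02 = 0.066578
Step 2: integral(f_1) = integral(15.02x, 0, 0.066578) + integral(1, 0.066578, 1)
       = 15.02*0.066578^2/2 + 1*(1 - 0.066578)
       = 0.033289 + 0.933422
       = 0.966711
Step 3: As n -> infinity, f_n increases to f, so by MCT integral(f_n) -> integral(f) = 15.02/2 = 7.51.
Convergence: integral(f_1) = 0.966711 -> 7.51 as n -> infinity


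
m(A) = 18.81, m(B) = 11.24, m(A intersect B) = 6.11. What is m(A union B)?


By inclusion-exclusion: m(A u B) = m(A) + m(B) - m(A n B)
= 18.81 + 11.24 - 6.11
= 23.94


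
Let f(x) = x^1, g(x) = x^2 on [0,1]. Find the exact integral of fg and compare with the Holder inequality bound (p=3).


Step 1: Exact integral of f*g = integral(x^3, 0, 1) = 1/4
     = 0.25
Step 2: Holder bound with p=3, q=1.5:
  ||f||_p = (integral x^3 dx)^(1/3) = (1/4)^(1/3) = 0.629961
  ||g||_q = (integral x^3 dx)^(1/1.5) = (1/4)^(1/1.5) = 0.39685
Step 3: Holder bound = ||f||_p * ||g||_q = 0.629961 * 0.39685 = 0.25
Verification: 0.25 <= 0.25 (Holder holds)


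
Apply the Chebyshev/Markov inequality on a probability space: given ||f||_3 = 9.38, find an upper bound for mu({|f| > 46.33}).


Chebyshev/Markov inequality: mu(|f| > eps) <= (||f||_p / eps)^p
Step 1: ||f||_3 / eps = 9.38 / 46.33 = 0.202461
Step 2: Raise to power p = 3:
  (0.202461)^3 = 0.008299
Step 3: Therefore mu(|f| > 46.33) <= 0.008299


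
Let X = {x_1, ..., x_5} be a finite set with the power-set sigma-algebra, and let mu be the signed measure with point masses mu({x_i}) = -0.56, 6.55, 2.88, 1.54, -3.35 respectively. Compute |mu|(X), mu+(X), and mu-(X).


Step 1: Every measurable set is a union of atoms (the cells / points), so a Hahn decomposition is
  obtained by grouping atoms by sign: P = union of atoms with mu > 0, N = union of the remaining atoms.
  Atoms in P (indices): 2, 3, 4;  atoms in N (indices): 1, 5
  Positive values: 6.55, 2.88, 1.54
  Negative values: -0.56, -3.35
Step 2: mu+(X) = mu(P) = sum of positive atom values = 10.97
Step 3: mu-(X) = -mu(N) = sum of |negative atom values| = 3.91
Step 4: |mu|(X) = mu+(X) + mu-(X) = 10.97 + 3.91 = 14.88


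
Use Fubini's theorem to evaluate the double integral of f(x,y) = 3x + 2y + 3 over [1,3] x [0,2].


By Fubini, integrate in x first, then y.
Step 1: Fix y, integrate over x in [1,3]:
  integral(3x + 2y + 3, x=1..3)
  = 3*(3^2 - 1^2)/2 + (2y + 3)*(3 - 1)
  = 12 + (2y + 3)*2
  = 12 + 4y + 6
  = 18 + 4y
Step 2: Integrate over y in [0,2]:
  integral(18 + 4y, y=0..2)
  = 18*2 + 4*(2^2 - 0^2)/2
  = 36 + 8
  = 44


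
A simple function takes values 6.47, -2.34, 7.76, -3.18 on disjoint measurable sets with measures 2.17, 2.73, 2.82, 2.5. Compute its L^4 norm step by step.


Step 1: Compute |f_i|^4 for each value:
  |6.47|^4 = 1752.334949
  |-2.34|^4 = 29.982195
  |7.76|^4 = 3626.15935
  |-3.18|^4 = 102.260634
Step 2: Multiply by measures and sum:
  1752.334949 * 2.17 = 3802.566839
  29.982195 * 2.73 = 81.851393
  3626.15935 * 2.82 = 10225.769366
  102.260634 * 2.5 = 255.651584
Sum = 3802.566839 + 81.851393 + 10225.769366 + 255.651584 = 14365.839183
Step 3: Take the p-th root:
||f||_4 = (14365.839183)^(1/4) = 10.947949


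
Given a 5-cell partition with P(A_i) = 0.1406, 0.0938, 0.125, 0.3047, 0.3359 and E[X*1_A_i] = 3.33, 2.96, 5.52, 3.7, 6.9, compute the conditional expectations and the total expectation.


For each cell A_i: E[X|A_i] = E[X*1_A_i] / P(A_i)
Step 1: E[X|A_1] = 3.33 / 0.1406 = 23.684211
Step 2: E[X|A_2] = 2.96 / 0.0938 = 31.556503
Step 3: E[X|A_3] = 5.52 / 0.125 = 44.16
Step 4: E[X|A_4] = 3.7 / 0.3047 = 12.143092
Step 5: E[X|A_5] = 6.9 / 0.3359 = 20.541828
Verification: E[X] = sum E[X*1_A_i] = 3.33 + 2.96 + 5.52 + 3.7 + 6.9 = 22.41


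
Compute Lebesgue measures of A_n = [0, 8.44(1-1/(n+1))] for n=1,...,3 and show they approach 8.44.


By continuity of measure from below: if A_n increases to A, then m(A_n) -> m(A).
Here A = [0, 8.44], so m(A) = 8.44
Step 1: a_1 = 8.44*(1 - 1/2) = 4.22, m(A_1) = 4.22
Step 2: a_2 = 8.44*(1 - 1/3) = 5.6267, m(A_2) = 5.6267
Step 3: a_3 = 8.44*(1 - 1/4) = 6.33, m(A_3) = 6.33
Limit: m(A_n) -> m([0,8.44]) = 8.44


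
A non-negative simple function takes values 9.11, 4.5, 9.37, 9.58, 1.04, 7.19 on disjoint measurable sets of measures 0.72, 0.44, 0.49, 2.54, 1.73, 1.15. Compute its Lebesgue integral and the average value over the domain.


Step 1: Integral = sum(value_i * measure_i)
= 9.11*0.72 + 4.5*0.44 + 9.37*0.49 + 9.58*2.54 + 1.04*1.73 + 7.19*1.15
= 6.5592 + 1.98 + 4.5913 + 24.3332 + 1.7992 + 8.2685
= 47.5314
Step 2: Total measure of domain = 0.72 + 0.44 + 0.49 + 2.54 + 1.73 + 1.15 = 7.07
Step 3: Average value = 47.5314 / 7.07 = 6.72297


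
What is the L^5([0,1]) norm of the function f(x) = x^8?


Step 1: ||f||_5 = (integral_0^1 |x^8|^5 dx)^(1/5)
     = (integral_0^1 x^40 dx)^(1/5)
Step 2: integral_0^1 x^40 dx = [x^41/(41)] from 0 to 1 = 1^41/41
     = 1/41 = 0.02439
Step 3: ||f||_5 = (0.02439)^(1/5) = 0.475821


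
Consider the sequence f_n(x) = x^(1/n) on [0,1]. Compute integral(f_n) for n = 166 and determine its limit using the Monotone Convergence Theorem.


At n = 166: f_166(x) = x^(1/166).
Step 1: integral(x^(1/166), 0, 1) = [x^(1/166+1) / (1/166+1)] from 0 to 1
     = 1 / (1/166 + 1) = 1 / ((166+1)/166) = 166/(166+1)
     = 166/167 = 0.994012
Step 2: As n -> infinity, f_n(x) = x^(1/n) -> 1 for x in (0,1], and f_n is increasing in n.
By MCT, lim_n integral(f_n) = integral(lim_n f_n) = integral(1, 0, 1) = 1.
Step 3: Verify convergence: 166/167 = 0.994012 -> 1


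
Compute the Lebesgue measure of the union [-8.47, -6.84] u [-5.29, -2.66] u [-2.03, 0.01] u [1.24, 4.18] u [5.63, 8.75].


For pairwise disjoint intervals, m(union) = sum of lengths.
= (-6.84 - -8.47) + (-2.66 - -5.29) + (0.01 - -2.03) + (4.18 - 1.24) + (8.75 - 5.63)
= 1.63 + 2.63 + 2.04 + 2.94 + 3.12
= 12.36


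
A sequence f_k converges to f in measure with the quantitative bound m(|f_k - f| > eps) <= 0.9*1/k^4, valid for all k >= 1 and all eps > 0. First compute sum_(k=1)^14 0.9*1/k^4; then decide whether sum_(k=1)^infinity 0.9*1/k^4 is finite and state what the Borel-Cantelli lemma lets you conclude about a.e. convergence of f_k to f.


Step 1: List the terms 0.9*1/k^4 for k = 1 to 14:
  k=1: 0.9
  k=2: 0.05625
  k=3: 0.011111
  k=4: 0.003516
  k=5: 0.00144
  k=6: 6.944444e-04
  k=7: 3.748438e-04
  k=8: 2.197266e-04
  k=9: 1.371742e-04
  k=10: 9.000000e-05
  k=11: 6.147121e-05
  k=12: 4.340278e-05
  k=13: 3.151150e-05
  k=14: 2.342774e-05
Step 2: Partial sum = 0.9 + 0.05625 + 0.011111 + 0.003516 + 0.00144 + 6.944444e-04 + 3.748438e-04 + 2.197266e-04 + 1.371742e-04 + 9.000000e-05 + 6.147121e-05 + 4.340278e-05 + 3.151150e-05 + 2.342774e-05
     = 0.973993
Step 3: The full series sum_(k>=1) 0.9*1/k^4 converges (p-series with p = 4 > 1; a constant multiple of a convergent series converges).
Step 4: Fix eps > 0. Since sum_k m(|f_k - f| > eps) < infinity, the Borel-Cantelli lemma gives
        m(limsup_k {|f_k - f| > eps}) = 0, i.e. for a.e. x, |f_k(x) - f(x)| <= eps for all large k.
        Applying this with eps = 1/j for j = 1, 2, ... and intersecting the countably many full-measure sets,
        for a.e. x we get limsup_k |f_k(x) - f(x)| <= 1/j for every j, hence f_k -> f almost everywhere.
Conclusion: series converges; Borel-Cantelli yields f_k -> f a.e.


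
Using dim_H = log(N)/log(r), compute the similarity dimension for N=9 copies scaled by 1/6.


For a self-similar set with N copies scaled by 1/r:
dim_H = log(N)/log(r) = log(9)/log(6)
= 2.197225/1.791759
= 1.226294


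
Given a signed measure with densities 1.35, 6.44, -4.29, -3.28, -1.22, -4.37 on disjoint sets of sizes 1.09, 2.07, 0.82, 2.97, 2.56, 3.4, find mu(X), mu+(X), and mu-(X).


Step 1: Compute signed measure on each set:
  Set 1: 1.35 * 1.09 = 1.4715
  Set 2: 6.44 * 2.07 = 13.3308
  Set 3: -4.29 * 0.82 = -3.5178
  Set 4: -3.28 * 2.97 = -9.7416
  Set 5: -1.22 * 2.56 = -3.1232
  Set 6: -4.37 * 3.4 = -14.858
Step 2: Total signed measure = (1.4715) + (13.3308) + (-3.5178) + (-9.7416) + (-3.1232) + (-14.858)
     = -16.4383
Step 3: Positive part mu+(X) = sum of positive contributions = 14.8023
Step 4: Negative part mu-(X) = |sum of negative contributions| = 31.2406


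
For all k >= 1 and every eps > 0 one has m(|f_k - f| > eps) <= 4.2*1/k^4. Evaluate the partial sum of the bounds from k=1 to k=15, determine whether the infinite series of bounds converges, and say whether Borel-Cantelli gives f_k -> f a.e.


Step 1: List the terms 4.2*1/k^4 for k = 1 to 15:
  k=1: 4.2
  k=2: 0.2625
  k=3: 0.051852
  k=4: 0.016406
  k=5: 0.00672
  k=6: 0.003241
  k=7: 0.001749
  k=8: 0.001025
  k=9: 6.401463e-04
  k=10: 4.200000e-04
  k=11: 2.868657e-04
  k=12: 2.025463e-04
  k=13: 1.470537e-04
  k=14: 1.093294e-04
  k=15: 8.296296e-05
Step 2: Partial sum = 4.2 + 0.2625 + 0.051852 + 0.016406 + 0.00672 + 0.003241 + 0.001749 + 0.001025 + 6.401463e-04 + 4.200000e-04 + 2.868657e-04 + 2.025463e-04 + 1.470537e-04 + 1.093294e-04 + 8.296296e-05
     = 4.545382
Step 3: The full series sum_(k>=1) 4.2*1/k^4 converges (p-series with p = 4 > 1; a constant multiple of a convergent series converges).
Step 4: Fix eps > 0. Since sum_k m(|f_k - f| > eps) < infinity, the Borel-Cantelli lemma gives
        m(limsup_k {|f_k - f| > eps}) = 0, i.e. for a.e. x, |f_k(x) - f(x)| <= eps for all large k.
        Applying this with eps = 1/j for j = 1, 2, ... and intersecting the countably many full-measure sets,
        for a.e. x we get limsup_k |f_k(x) - f(x)| <= 1/j for every j, hence f_k -> f almost everywhere.
Conclusion: series converges; Borel-Cantelli yields f_k -> f a.e.


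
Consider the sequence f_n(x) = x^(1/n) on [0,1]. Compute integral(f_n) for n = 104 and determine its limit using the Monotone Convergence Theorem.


At n = 104: f_104(x) = x^(1/104).
Step 1: integral(x^(1/104), 0, 1) = [x^(1/104+1) / (1/104+1)] from 0 to 1
     = 1 / (1/104 + 1) = 1 / ((104+1)/104) = 104/(104+1)
     = 104/105 = 0.990476
Step 2: As n -> infinity, f_n(x) = x^(1/n) -> 1 for x in (0,1], and f_n is increasing in n.
By MCT, lim_n integral(f_n) = integral(lim_n f_n) = integral(1, 0, 1) = 1.
Step 3: Verify convergence: 104/105 = 0.990476 -> 1


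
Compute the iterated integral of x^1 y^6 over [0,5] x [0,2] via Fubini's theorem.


By Fubini's theorem, the double integral factors as a product of single integrals:
Step 1: integral_0^5 x^1 dx = [x^2/2] from 0 to 5
     = 5^2/2 = 12.5
Step 2: integral_0^2 y^6 dy = [y^7/7] from 0 to 2
     = 2^7/7 = 18.285714
Step 3: Double integral = 12.5 * 18.285714 = 228.571429


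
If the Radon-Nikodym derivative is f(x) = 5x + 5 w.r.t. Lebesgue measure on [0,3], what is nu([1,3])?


nu(A) = integral_A (dnu/dmu) dmu = integral_1^3 (5x + 5) dx
Step 1: Antiderivative F(x) = (5/2)x^2 + 5x
Step 2: F(3) = (5/2)*3^2 + 5*3 = 22.5 + 15 = 37.5
Step 3: F(1) = (5/2)*1^2 + 5*1 = 2.5 + 5 = 7.5
Step 4: nu([1,3]) = F(3) - F(1) = 37.5 - 7.5 = 30


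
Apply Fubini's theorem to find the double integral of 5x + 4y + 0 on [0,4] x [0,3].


By Fubini, integrate in x first, then y.
Step 1: Fix y, integrate over x in [0,4]:
  integral(5x + 4y + 0, x=0..4)
  = 5*(4^2 - 0^2)/2 + (4y + 0)*(4 - 0)
  = 40 + (4y + 0)*4
  = 40 + 16y + 0
  = 40 + 16y
Step 2: Integrate over y in [0,3]:
  integral(40 + 16y, y=0..3)
  = 40*3 + 16*(3^2 - 0^2)/2
  = 120 + 72
  = 192


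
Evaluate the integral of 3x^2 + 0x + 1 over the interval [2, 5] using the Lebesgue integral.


The Lebesgue integral of a Riemann-integrable function agrees with the Riemann integral.
Antiderivative F(x) = (3/3)x^3 + (0/2)x^2 + 1x
F(5) = (3/3)*5^3 + (0/2)*5^2 + 1*5
     = (3/3)*125 + (0/2)*25 + 1*5
     = 125 + 0.0 + 5
     = 130
F(2) = 10
Integral = F(5) - F(2) = 130 - 10 = 120


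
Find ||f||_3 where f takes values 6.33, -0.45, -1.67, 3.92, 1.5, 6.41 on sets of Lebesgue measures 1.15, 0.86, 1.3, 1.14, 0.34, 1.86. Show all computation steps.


Step 1: Compute |f_i|^3 for each value:
  |6.33|^3 = 253.636137
  |-0.45|^3 = 0.091125
  |-1.67|^3 = 4.657463
  |3.92|^3 = 60.236288
  |1.5|^3 = 3.375
  |6.41|^3 = 263.374721
Step 2: Multiply by measures and sum:
  253.636137 * 1.15 = 291.681558
  0.091125 * 0.86 = 0.078368
  4.657463 * 1.3 = 6.054702
  60.236288 * 1.14 = 68.669368
  3.375 * 0.34 = 1.1475
  263.374721 * 1.86 = 489.876981
Sum = 291.681558 + 0.078368 + 6.054702 + 68.669368 + 1.1475 + 489.876981 = 857.508476
Step 3: Take the p-th root:
||f||_3 = (857.508476)^(1/3) = 9.500493


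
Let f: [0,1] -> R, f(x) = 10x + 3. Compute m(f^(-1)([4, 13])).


f^(-1)([4, 13]) = {x : 4 <= 10x + 3 <= 13}
Solving: (4 - 3)/10 <= x <= (13 - 3)/10
= [0.1, 1]
Intersecting with [0,1]: [0.1, 1]
Measure = 1 - 0.1 = 0.9


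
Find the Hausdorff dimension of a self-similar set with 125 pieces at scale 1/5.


For a self-similar set with N copies scaled by 1/r:
dim_H = log(N)/log(r) = log(125)/log(5)
= 4.828314/1.609438
= 3


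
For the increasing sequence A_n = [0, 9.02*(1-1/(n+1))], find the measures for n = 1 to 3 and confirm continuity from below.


By continuity of measure from below: if A_n increases to A, then m(A_n) -> m(A).
Here A = [0, 9.02], so m(A) = 9.02
Step 1: a_1 = 9.02*(1 - 1/2) = 4.51, m(A_1) = 4.51
Step 2: a_2 = 9.02*(1 - 1/3) = 6.0133, m(A_2) = 6.0133
Step 3: a_3 = 9.02*(1 - 1/4) = 6.765, m(A_3) = 6.765
Limit: m(A_n) -> m([0,9.02]) = 9.02


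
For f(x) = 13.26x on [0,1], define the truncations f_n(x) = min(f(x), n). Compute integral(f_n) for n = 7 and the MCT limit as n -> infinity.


f(x) = 13.26x on [0,1]; f_n(x) = min(13.26x, n). At n = 7:
Step 1: f(x) reaches 7 at x = 7/13.26 = 0.527903
Step 2: integral(f_7) = integral(13.26x, 0, 0.527903) + integral(7, 0.527903, 1)
       = 13.26*0.527903^2/2 + 7*(1 - 0.527903)
       = 1.847662 + 3.304676
       = 5.152338
Step 3: As n -> infinity, f_n increases to f, so by MCT integral(f_n) -> integral(f) = 13.26/2 = 6.63.
Convergence: integral(f_7) = 5.152338 -> 6.63 as n -> infinity


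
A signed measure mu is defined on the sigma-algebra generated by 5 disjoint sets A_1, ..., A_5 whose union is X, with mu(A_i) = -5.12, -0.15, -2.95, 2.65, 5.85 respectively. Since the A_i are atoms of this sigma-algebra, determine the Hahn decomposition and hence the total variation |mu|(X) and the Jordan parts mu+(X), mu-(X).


Step 1: Every measurable set is a union of atoms (the cells / points), so a Hahn decomposition is
  obtained by grouping atoms by sign: P = union of atoms with mu > 0, N = union of the remaining atoms.
  Atoms in P (indices): 4, 5;  atoms in N (indices): 1, 2, 3
  Positive values: 2.65, 5.85
  Negative values: -5.12, -0.15, -2.95
Step 2: mu+(X) = mu(P) = sum of positive atom values = 8.5
Step 3: mu-(X) = -mu(N) = sum of |negative atom values| = 8.22
Step 4: |mu|(X) = mu+(X) + mu-(X) = 8.5 + 8.22 = 16.72


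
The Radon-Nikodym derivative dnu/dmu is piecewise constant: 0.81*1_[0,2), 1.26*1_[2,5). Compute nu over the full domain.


Integrate each piece of the Radon-Nikodym derivative:
Step 1: integral_0^2 0.81 dx = 0.81*(2-0) = 0.81*2 = 1.62
Step 2: integral_2^5 1.26 dx = 1.26*(5-2) = 1.26*3 = 3.78
Total: 1.62 + 3.78 = 5.4


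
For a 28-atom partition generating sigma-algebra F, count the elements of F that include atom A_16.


Each element of F is a union of some subset S of the 28 atoms.
The element contains A_16 iff A_16 is in S.
So we count subsets S of {A_1,...,A_28} with A_16 in S: choose freely among the other 27 atoms.
Count = 2^(28-1) = 2^27 = 134217728.


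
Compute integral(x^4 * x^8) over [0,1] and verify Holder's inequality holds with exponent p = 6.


Step 1: Exact integral of f*g = integral(x^12, 0, 1) = 1/13
     = 0.076923
Step 2: Holder bound with p=6, q=1.2:
  ||f||_p = (integral x^24 dx)^(1/6) = (1/25)^(1/6) = 0.584804
  ||g||_q = (integral x^9.6 dx)^(1/1.2) = (1/10.6)^(1/1.2) = 0.139823
Step 3: Holder bound = ||f||_p * ||g||_q = 0.584804 * 0.139823 = 0.081769
Verification: 0.076923 <= 0.081769 (Holder holds)


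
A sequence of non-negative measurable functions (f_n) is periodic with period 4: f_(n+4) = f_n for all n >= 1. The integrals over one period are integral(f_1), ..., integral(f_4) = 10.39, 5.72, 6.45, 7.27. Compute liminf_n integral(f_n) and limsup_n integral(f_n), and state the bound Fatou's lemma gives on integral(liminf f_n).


The sequence (integral(f_n)) is periodic with period 4, repeating the values 10.39, 5.72, 6.45, 7.27 indefinitely.
Step 1: For a periodic sequence, every tail (a_m, a_(m+1), ...) contains all 4 period values infinitely often.
Step 2: Hence inf of every tail = min of the period values = min(10.39, 5.72, 6.45, 7.27) = 5.72.
        liminf_n integral(f_n) = sup over m of (inf of tail from m) = 5.72.
Step 3: Similarly sup of every tail = max of the period values = 10.39.
        limsup_n integral(f_n) = 10.39.
Step 4: Fatou's lemma: integral(liminf_n f_n) <= liminf_n integral(f_n) = 5.72.
        So the integral of the pointwise liminf is at most 5.72.


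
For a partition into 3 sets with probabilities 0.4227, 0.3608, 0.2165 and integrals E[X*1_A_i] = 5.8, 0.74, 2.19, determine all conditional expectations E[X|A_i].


For each cell A_i: E[X|A_i] = E[X*1_A_i] / P(A_i)
Step 1: E[X|A_1] = 5.8 / 0.4227 = 13.721315
Step 2: E[X|A_2] = 0.74 / 0.3608 = 2.050998
Step 3: E[X|A_3] = 2.19 / 0.2165 = 10.115473
Verification: E[X] = sum E[X*1_A_i] = 5.8 + 0.74 + 2.19 = 8.73


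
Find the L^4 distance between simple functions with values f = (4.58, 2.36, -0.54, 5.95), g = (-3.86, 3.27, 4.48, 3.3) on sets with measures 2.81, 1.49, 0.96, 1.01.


Step 1: Compute differences f_i - g_i:
  4.58 - -3.86 = 8.44
  2.36 - 3.27 = -0.91
  -0.54 - 4.48 = -5.02
  5.95 - 3.3 = 2.65
Step 2: Compute |diff|^4 * measure for each set:
  |8.44|^4 * 2.81 = 5074.225769 * 2.81 = 14258.574411
  |-0.91|^4 * 1.49 = 0.68575 * 1.49 = 1.021767
  |-5.02|^4 * 0.96 = 635.06016 * 0.96 = 609.657754
  |2.65|^4 * 1.01 = 49.315506 * 1.01 = 49.808661
Step 3: Sum = 14919.062593
Step 4: ||f-g||_4 = (14919.062593)^(1/4) = 11.05186


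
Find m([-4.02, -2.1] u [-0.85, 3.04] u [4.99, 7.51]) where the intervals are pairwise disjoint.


For pairwise disjoint intervals, m(union) = sum of lengths.
= (-2.1 - -4.02) + (3.04 - -0.85) + (7.51 - 4.99)
= 1.92 + 3.89 + 2.52
= 8.33


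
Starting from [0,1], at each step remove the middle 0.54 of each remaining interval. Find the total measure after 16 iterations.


Step 1: At each step, fraction remaining = 1 - 0.54 = 0.46
Step 2: After 16 steps, measure = (0.46)^16
Result = 4.019068e-06


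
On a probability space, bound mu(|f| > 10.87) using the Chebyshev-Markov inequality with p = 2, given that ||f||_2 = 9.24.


Chebyshev/Markov inequality: mu(|f| > eps) <= (||f||_p / eps)^p
Step 1: ||f||_2 / eps = 9.24 / 10.87 = 0.850046
Step 2: Raise to power p = 2:
  (0.850046)^2 = 0.722578
Step 3: Therefore mu(|f| > 10.87) <= 0.722578
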